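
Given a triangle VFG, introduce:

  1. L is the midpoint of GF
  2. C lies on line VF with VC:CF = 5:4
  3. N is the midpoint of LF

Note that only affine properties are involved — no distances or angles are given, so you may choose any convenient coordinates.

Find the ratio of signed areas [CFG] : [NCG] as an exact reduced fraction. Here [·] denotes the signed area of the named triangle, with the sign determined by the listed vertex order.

[CFG]:[NCG] = -4/3

Assign V = (0, 0), F = (1, 0), G = (0, 1) — the answer is frame-independent, so this choice is without loss of generality.
1. L is the midpoint of GF ⇒ L = (1/2, 1/2)
2. C lies on line VF with VC:CF = 5:4 ⇒ C = (5/9, 0)
3. N is the midpoint of LF ⇒ N = (3/4, 1/4)
2·[CFG] = 4/9, 2·[NCG] = -1/3
[CFG]:[NCG] = 4/9:-1/3 = -4/3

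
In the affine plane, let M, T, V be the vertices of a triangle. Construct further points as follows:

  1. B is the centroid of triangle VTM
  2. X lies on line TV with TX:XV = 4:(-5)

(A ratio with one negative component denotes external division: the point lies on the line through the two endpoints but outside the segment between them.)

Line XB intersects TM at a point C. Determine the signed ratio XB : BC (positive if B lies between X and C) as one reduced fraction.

XB:BC = -13

Set M = (0, 0), T = (1, 0), V = (0, 1); any affine frame gives the same invariant.
1. B is the centroid of triangle VTM ⇒ B = (1/3, 1/3)
2. X lies on line TV with TX:XV = 4:(-5) ⇒ X = (5, -4)
line XB meets TM at C = (9/13, 0)
B = X + t·(C−X) with t = 13/12, so XB:BC = 13/12:-1/12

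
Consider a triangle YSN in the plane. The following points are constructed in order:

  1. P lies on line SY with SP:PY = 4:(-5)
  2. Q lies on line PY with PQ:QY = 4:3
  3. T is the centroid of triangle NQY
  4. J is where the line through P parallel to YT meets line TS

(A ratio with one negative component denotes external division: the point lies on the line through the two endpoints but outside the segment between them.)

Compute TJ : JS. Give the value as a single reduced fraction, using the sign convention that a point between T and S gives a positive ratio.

TJ:JS = -5/4

Choose coordinates Y = (0, 0), S = (1, 0), N = (0, 1).
1. P lies on line SY with SP:PY = 4:(-5) ⇒ P = (5, 0)
2. Q lies on line PY with PQ:QY = 4:3 ⇒ Q = (15/7, 0)
3. T is the centroid of triangle NQY ⇒ T = (5/7, 1/3)
4. J is where the line through P parallel to YT meets line TS ⇒ J = (15/7, -4/3)
J = T + t·(S−T) with t = 5, so TJ:JS = t:(1−t) = 5:-4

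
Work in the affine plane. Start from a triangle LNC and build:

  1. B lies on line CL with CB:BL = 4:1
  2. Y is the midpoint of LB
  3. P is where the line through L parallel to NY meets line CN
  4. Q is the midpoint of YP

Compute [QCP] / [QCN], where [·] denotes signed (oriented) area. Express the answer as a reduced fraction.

Assign L = (0, 0), N = (1, 0), C = (0, 1) — the answer is frame-independent, so this choice is without loss of generality.
1. B lies on line CL with CB:BL = 4:1 ⇒ B = (0, 1/5)
2. Y is the midpoint of LB ⇒ Y = (0, 1/10)
3. P is where the line through L parallel to NY meets line CN ⇒ P = (10/9, -1/9)
4. Q is the midpoint of YP ⇒ Q = (5/9, -1/180)
2·[QCP] = -1/2, 2·[QCN] = -9/20
[QCP]:[QCN] = -1/2:-9/20 = 10/9

[QCP]:[QCN] = 10/9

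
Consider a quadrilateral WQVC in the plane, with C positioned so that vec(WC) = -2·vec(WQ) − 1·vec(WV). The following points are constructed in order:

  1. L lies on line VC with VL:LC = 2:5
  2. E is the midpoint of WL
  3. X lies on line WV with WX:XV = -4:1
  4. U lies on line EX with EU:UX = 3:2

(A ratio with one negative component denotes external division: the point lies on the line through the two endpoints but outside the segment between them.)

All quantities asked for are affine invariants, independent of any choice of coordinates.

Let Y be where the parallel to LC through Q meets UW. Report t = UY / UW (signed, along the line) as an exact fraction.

Work in coordinates with W = (0, 0), Q = (1, 0), V = (0, 1), C = (-2, -1).
1. L lies on line VC with VL:LC = 2:5 ⇒ L = (-4/7, 3/7)
2. E is the midpoint of WL ⇒ E = (-2/7, 3/14)
3. X lies on line WV with WX:XV = -4:1 ⇒ X = (0, 4/3)
4. U lies on line EX with EU:UX = 3:2 ⇒ U = (-4/35, 31/35)
through Q parallel to LC: direction (-10/7, -10/7); meets UW at Y = (4/35, -31/35)
Y = U + t·(W−U) with t = 2

t = 2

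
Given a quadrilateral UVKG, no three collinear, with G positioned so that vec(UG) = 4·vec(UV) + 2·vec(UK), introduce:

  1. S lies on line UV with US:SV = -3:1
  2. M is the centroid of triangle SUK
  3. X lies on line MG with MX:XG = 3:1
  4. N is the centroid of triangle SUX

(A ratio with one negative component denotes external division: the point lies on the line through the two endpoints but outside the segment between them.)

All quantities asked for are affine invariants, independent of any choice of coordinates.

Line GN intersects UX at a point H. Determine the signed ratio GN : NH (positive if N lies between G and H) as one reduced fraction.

Choose coordinates U = (0, 0), V = (1, 0), K = (0, 1), G = (4, 2).
1. S lies on line UV with US:SV = -3:1 ⇒ S = (3/2, 0)
2. M is the centroid of triangle SUK ⇒ M = (1/2, 1/3)
3. X lies on line MG with MX:XG = 3:1 ⇒ X = (25/8, 19/12)
4. N is the centroid of triangle SUX ⇒ N = (37/24, 19/36)
line GN meets UX at H = (875/204, 665/306)
N = G + t·(H−G) with t = -17/2, so GN:NH = -17/2:19/2

GN:NH = -17/19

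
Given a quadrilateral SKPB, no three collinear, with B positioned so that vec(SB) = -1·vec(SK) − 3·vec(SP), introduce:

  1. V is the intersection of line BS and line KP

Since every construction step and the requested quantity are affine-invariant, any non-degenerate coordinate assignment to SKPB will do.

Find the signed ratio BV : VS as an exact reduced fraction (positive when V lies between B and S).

BV:VS = -5

Assign S = (0, 0), K = (1, 0), P = (0, 1), B = (-1, -3) — the answer is frame-independent, so this choice is without loss of generality.
1. V is the intersection of line BS and line KP ⇒ V = (1/4, 3/4)
V = B + t·(S−B) with t = 5/4, so BV:VS = t:(1−t) = 5/4:-1/4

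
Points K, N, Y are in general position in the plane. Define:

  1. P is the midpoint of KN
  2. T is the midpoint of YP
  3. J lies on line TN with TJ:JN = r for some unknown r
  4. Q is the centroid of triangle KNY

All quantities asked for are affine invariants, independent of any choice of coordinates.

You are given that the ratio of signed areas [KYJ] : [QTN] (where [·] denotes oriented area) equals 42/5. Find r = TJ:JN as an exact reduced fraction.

r = 3/2

Choose coordinates K = (0, 0), N = (1, 0), Y = (0, 1).
1. P is the midpoint of KN ⇒ P = (1/2, 0)
2. T is the midpoint of YP ⇒ T = (1/4, 1/2)
3. With TJ:JN = r, write λ = r/(r+1) so J = T + λ·(N−T); J is affine-linear in λ
4. Q is the centroid of triangle KNY ⇒ Q = (1/3, 1/3)
Every point depending on J is an affine combination of J and λ-independent points, so each such coordinate is linear in λ; the λ² term in each signed area is a multiple of (N−T)×(N−T) = 0, so 2·[KYJ] and 2·[QTN] are each linear in λ. Evaluating at λ=0 and λ=1:
  2·[KYJ] = -3/4·λ − 1/4,   2·[QTN] = -1/12
So [KYJ]:[QTN] = (-3/4·λ − 1/4) / (-1/12). Setting this equal to 42/5:
  -3/4·λ − 1/4 = 42/5·(-1/12)  ⇒  λ = 3/5
Then r = λ/(1−λ) = (3/5)/(2/5) = 3/2. Check: with r = 3/2, J = (7/10, 1/5) and [KYJ]:[QTN] = 42/5 as required.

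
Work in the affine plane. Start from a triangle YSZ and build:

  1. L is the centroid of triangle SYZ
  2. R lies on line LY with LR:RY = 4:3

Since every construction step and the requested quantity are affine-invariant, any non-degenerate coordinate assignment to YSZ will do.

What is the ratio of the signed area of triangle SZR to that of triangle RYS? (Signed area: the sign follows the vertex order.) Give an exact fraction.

[SZR]:[RYS] = 5

Work in coordinates with Y = (0, 0), S = (1, 0), Z = (0, 1).
1. L is the centroid of triangle SYZ ⇒ L = (1/3, 1/3)
2. R lies on line LY with LR:RY = 4:3 ⇒ R = (1/7, 1/7)
2·[SZR] = 5/7, 2·[RYS] = 1/7
[SZR]:[RYS] = 5/7:1/7 = 5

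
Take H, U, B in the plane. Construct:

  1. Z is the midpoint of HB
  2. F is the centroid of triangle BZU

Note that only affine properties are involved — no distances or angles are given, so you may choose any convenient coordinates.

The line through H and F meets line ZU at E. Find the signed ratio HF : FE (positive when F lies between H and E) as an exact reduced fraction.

HF:FE = -4

Set H = (0, 0), U = (1, 0), B = (0, 1); any affine frame gives the same invariant.
1. Z is the midpoint of HB ⇒ Z = (0, 1/2)
2. F is the centroid of triangle BZU ⇒ F = (1/3, 1/2)
line HF meets ZU at E = (1/4, 3/8)
F = H + t·(E−H) with t = 4/3, so HF:FE = 4/3:-1/3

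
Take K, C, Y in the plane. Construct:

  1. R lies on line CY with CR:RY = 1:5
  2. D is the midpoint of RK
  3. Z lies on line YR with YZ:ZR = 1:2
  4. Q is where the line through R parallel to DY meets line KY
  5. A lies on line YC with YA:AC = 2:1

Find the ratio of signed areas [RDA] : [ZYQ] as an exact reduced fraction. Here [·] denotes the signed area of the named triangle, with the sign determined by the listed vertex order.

[RDA]:[ZYQ] = 3/10

Choose coordinates K = (0, 0), C = (1, 0), Y = (0, 1).
1. R lies on line CY with CR:RY = 1:5 ⇒ R = (5/6, 1/6)
2. D is the midpoint of RK ⇒ D = (5/12, 1/12)
3. Z lies on line YR with YZ:ZR = 1:2 ⇒ Z = (5/18, 13/18)
4. Q is where the line through R parallel to DY meets line KY ⇒ Q = (0, 2)
5. A lies on line YC with YA:AC = 2:1 ⇒ A = (2/3, 1/3)
2·[RDA] = -1/12, 2·[ZYQ] = -5/18
[RDA]:[ZYQ] = -1/12:-5/18 = 3/10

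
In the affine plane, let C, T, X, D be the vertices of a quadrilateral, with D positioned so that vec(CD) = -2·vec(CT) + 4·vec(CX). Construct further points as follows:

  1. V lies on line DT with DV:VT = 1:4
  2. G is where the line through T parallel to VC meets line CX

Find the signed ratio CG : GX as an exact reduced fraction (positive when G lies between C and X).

Choose coordinates C = (0, 0), T = (1, 0), X = (0, 1), D = (-2, 4).
1. V lies on line DT with DV:VT = 1:4 ⇒ V = (-7/5, 16/5)
2. G is where the line through T parallel to VC meets line CX ⇒ G = (0, 16/7)
G = C + t·(X−C) with t = 16/7, so CG:GX = t:(1−t) = 16/7:-9/7

CG:GX = -16/9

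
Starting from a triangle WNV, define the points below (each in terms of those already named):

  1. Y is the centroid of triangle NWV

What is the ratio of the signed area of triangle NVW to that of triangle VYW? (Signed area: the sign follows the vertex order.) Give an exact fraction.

[NVW]:[VYW] = -3

Work in coordinates with W = (0, 0), N = (1, 0), V = (0, 1).
1. Y is the centroid of triangle NWV ⇒ Y = (1/3, 1/3)
2·[NVW] = 1, 2·[VYW] = -1/3
[NVW]:[VYW] = 1:-1/3 = -3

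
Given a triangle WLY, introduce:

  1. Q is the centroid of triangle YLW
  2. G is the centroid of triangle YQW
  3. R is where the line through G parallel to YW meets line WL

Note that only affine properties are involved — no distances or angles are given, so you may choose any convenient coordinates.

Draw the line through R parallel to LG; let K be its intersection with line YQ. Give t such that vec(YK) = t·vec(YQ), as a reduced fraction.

t = 17/9

Choose coordinates W = (0, 0), L = (1, 0), Y = (0, 1).
1. Q is the centroid of triangle YLW ⇒ Q = (1/3, 1/3)
2. G is the centroid of triangle YQW ⇒ G = (1/9, 4/9)
3. R is where the line through G parallel to YW meets line WL ⇒ R = (1/9, 0)
through R parallel to LG: direction (-8/9, 4/9); meets YQ at K = (17/27, -7/27)
K = Y + t·(Q−Y) with t = 17/9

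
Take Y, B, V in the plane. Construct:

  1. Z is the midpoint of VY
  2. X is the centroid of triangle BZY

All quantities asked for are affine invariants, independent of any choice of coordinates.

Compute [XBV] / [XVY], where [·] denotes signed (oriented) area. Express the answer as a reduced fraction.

Assign Y = (0, 0), B = (1, 0), V = (0, 1) — the answer is frame-independent, so this choice is without loss of generality.
1. Z is the midpoint of VY ⇒ Z = (0, 1/2)
2. X is the centroid of triangle BZY ⇒ X = (1/3, 1/6)
2·[XBV] = 1/2, 2·[XVY] = 1/3
[XBV]:[XVY] = 1/2:1/3 = 3/2

[XBV]:[XVY] = 3/2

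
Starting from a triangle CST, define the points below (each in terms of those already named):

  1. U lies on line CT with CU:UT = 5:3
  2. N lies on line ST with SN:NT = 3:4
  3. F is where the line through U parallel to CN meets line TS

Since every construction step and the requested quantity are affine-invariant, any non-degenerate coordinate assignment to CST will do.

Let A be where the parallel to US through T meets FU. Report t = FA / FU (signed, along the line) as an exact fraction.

t = -3/11

Set C = (0, 0), S = (1, 0), T = (0, 1); any affine frame gives the same invariant.
1. U lies on line CT with CU:UT = 5:3 ⇒ U = (0, 5/8)
2. N lies on line ST with SN:NT = 3:4 ⇒ N = (4/7, 3/7)
3. F is where the line through U parallel to CN meets line TS ⇒ F = (3/14, 11/14)
through T parallel to US: direction (1, -5/8); meets FU at A = (3/11, 73/88)
A = F + t·(U−F) with t = -3/11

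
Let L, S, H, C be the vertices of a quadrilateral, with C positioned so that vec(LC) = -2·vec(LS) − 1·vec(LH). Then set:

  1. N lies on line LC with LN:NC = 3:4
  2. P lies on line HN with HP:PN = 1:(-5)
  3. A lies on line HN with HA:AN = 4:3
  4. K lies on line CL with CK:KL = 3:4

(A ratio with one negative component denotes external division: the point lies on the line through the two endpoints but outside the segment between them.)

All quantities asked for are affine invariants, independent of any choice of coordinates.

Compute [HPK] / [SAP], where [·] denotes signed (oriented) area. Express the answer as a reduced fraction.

Assign L = (0, 0), S = (1, 0), H = (0, 1), C = (-2, -1) — the answer is frame-independent, so this choice is without loss of generality.
1. N lies on line LC with LN:NC = 3:4 ⇒ N = (-6/7, -3/7)
2. P lies on line HN with HP:PN = 1:(-5) ⇒ P = (3/14, 19/14)
3. A lies on line HN with HA:AN = 4:3 ⇒ A = (-24/49, 9/49)
4. K lies on line CL with CK:KL = 3:4 ⇒ K = (-8/7, -4/7)
2·[HPK] = 1/14, 2·[SAP] = -92/49
[HPK]:[SAP] = 1/14:-92/49 = -7/184

[HPK]:[SAP] = -7/184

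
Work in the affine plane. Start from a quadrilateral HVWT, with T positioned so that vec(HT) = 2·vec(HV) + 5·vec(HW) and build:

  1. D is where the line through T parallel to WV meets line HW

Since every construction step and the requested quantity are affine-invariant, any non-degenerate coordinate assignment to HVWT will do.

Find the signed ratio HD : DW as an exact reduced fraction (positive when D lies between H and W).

Work in coordinates with H = (0, 0), V = (1, 0), W = (0, 1), T = (2, 5).
1. D is where the line through T parallel to WV meets line HW ⇒ D = (0, 7)
D = H + t·(W−H) with t = 7, so HD:DW = t:(1−t) = 7:-6

HD:DW = -7/6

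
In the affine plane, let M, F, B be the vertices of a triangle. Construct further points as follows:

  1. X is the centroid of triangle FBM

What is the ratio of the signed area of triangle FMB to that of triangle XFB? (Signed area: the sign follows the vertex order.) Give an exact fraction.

Set M = (0, 0), F = (1, 0), B = (0, 1); any affine frame gives the same invariant.
1. X is the centroid of triangle FBM ⇒ X = (1/3, 1/3)
2·[FMB] = -1, 2·[XFB] = 1/3
[FMB]:[XFB] = -1:1/3 = -3

[FMB]:[XFB] = -3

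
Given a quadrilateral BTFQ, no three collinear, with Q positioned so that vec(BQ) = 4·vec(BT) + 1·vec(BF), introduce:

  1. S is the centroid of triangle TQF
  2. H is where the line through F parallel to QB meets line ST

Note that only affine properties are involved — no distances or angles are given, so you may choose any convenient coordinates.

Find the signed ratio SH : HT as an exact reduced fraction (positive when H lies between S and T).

SH:HT = -3/5

Work in coordinates with B = (0, 0), T = (1, 0), F = (0, 1), Q = (4, 1).
1. S is the centroid of triangle TQF ⇒ S = (5/3, 2/3)
2. H is where the line through F parallel to QB meets line ST ⇒ H = (8/3, 5/3)
H = S + t·(T−S) with t = -3/2, so SH:HT = t:(1−t) = -3/2:5/2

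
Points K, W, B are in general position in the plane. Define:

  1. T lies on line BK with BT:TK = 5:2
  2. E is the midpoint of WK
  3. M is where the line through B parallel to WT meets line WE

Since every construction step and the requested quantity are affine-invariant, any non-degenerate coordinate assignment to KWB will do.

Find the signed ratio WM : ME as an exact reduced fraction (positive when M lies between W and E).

WM:ME = -5/6

Set K = (0, 0), W = (1, 0), B = (0, 1); any affine frame gives the same invariant.
1. T lies on line BK with BT:TK = 5:2 ⇒ T = (0, 2/7)
2. E is the midpoint of WK ⇒ E = (1/2, 0)
3. M is where the line through B parallel to WT meets line WE ⇒ M = (7/2, 0)
M = W + t·(E−W) with t = -5, so WM:ME = t:(1−t) = -5:6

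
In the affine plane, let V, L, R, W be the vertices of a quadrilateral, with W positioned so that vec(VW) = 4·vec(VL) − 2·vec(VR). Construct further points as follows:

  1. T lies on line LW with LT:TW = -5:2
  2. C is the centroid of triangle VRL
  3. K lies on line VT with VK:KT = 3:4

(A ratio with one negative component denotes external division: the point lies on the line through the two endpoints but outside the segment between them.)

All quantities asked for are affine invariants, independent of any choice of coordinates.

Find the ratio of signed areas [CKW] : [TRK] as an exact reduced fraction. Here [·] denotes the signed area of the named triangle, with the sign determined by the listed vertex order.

Choose coordinates V = (0, 0), L = (1, 0), R = (0, 1), W = (4, -2).
1. T lies on line LW with LT:TW = -5:2 ⇒ T = (6, -10/3)
2. C is the centroid of triangle VRL ⇒ C = (1/3, 1/3)
3. K lies on line VT with VK:KT = 3:4 ⇒ K = (18/7, -10/7)
2·[CKW] = 26/21, 2·[TRK] = 24/7
[CKW]:[TRK] = 26/21:24/7 = 13/36

[CKW]:[TRK] = 13/36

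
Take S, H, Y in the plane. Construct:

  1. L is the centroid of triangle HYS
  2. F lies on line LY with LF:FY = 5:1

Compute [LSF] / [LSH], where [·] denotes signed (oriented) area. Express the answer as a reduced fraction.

[LSF]:[LSH] = -5/6

Work in coordinates with S = (0, 0), H = (1, 0), Y = (0, 1).
1. L is the centroid of triangle HYS ⇒ L = (1/3, 1/3)
2. F lies on line LY with LF:FY = 5:1 ⇒ F = (1/18, 8/9)
2·[LSF] = -5/18, 2·[LSH] = 1/3
[LSF]:[LSH] = -5/18:1/3 = -5/6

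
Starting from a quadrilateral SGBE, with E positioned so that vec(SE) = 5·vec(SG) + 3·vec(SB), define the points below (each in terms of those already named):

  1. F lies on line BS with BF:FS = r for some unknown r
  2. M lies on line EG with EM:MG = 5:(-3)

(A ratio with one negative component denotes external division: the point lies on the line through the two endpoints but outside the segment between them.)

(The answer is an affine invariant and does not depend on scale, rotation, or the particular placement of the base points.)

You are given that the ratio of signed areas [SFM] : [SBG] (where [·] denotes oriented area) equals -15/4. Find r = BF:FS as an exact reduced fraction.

r = 1/3

Set S = (0, 0), G = (1, 0), B = (0, 1), E = (5, 3); any affine frame gives the same invariant.
1. With BF:FS = r, write λ = r/(r+1) so F = B + λ·(S−B); F is affine-linear in λ
2. M lies on line EG with EM:MG = 5:(-3) ⇒ M = (-5, -9/2)
Every point depending on F is an affine combination of F and λ-independent points, so each such coordinate is linear in λ; the λ² term in each signed area is a multiple of (S−B)×(S−B) = 0, so 2·[SFM] and 2·[SBG] are each linear in λ. Evaluating at λ=0 and λ=1:
  2·[SFM] = -5·λ + 5,   2·[SBG] = -1
So [SFM]:[SBG] = (-5·λ + 5) / (-1). Setting this equal to -15/4:
  -5·λ + 5 = -15/4·(-1)  ⇒  λ = 1/4
Then r = λ/(1−λ) = (1/4)/(3/4) = 1/3. Check: with r = 1/3, F = (0, 3/4) and [SFM]:[SBG] = -15/4 as required.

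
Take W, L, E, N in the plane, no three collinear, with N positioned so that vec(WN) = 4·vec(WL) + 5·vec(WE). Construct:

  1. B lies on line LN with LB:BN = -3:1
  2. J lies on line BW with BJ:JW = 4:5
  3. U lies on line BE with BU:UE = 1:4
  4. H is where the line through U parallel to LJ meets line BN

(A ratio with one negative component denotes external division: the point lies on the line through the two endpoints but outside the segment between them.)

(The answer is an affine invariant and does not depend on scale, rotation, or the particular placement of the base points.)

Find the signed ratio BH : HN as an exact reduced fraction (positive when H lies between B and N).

Set W = (0, 0), L = (1, 0), E = (0, 1), N = (4, 5); any affine frame gives the same invariant.
1. B lies on line LN with LB:BN = -3:1 ⇒ B = (11/2, 15/2)
2. J lies on line BW with BJ:JW = 4:5 ⇒ J = (55/18, 25/6)
3. U lies on line BE with BU:UE = 1:4 ⇒ U = (22/5, 31/5)
4. H is where the line through U parallel to LJ meets line BN ⇒ H = (73/25, 16/5)
H = B + t·(N−B) with t = 43/25, so BH:HN = t:(1−t) = 43/25:-18/25

BH:HN = -43/18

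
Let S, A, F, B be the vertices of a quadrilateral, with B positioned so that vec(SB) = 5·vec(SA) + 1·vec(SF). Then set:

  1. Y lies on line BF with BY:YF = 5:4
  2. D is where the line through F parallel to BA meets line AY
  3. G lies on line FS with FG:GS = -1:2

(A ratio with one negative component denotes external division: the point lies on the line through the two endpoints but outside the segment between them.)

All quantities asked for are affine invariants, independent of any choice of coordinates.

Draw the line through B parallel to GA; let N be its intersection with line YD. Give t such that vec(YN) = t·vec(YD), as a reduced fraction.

t = 125/62

Work in coordinates with S = (0, 0), A = (1, 0), F = (0, 1), B = (5, 1).
1. Y lies on line BF with BY:YF = 5:4 ⇒ Y = (20/9, 1)
2. D is where the line through F parallel to BA meets line AY ⇒ D = (16/5, 9/5)
3. G lies on line FS with FG:GS = -1:2 ⇒ G = (0, 2)
through B parallel to GA: direction (1, -2); meets YD at N = (130/31, 81/31)
N = Y + t·(D−Y) with t = 125/62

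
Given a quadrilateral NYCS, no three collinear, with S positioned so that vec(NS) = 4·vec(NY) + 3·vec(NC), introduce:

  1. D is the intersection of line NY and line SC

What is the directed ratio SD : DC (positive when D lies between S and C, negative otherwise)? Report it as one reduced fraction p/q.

Set N = (0, 0), Y = (1, 0), C = (0, 1), S = (4, 3); any affine frame gives the same invariant.
1. D is the intersection of line NY and line SC ⇒ D = (-2, 0)
D = S + t·(C−S) with t = 3/2, so SD:DC = t:(1−t) = 3/2:-1/2

SD:DC = -3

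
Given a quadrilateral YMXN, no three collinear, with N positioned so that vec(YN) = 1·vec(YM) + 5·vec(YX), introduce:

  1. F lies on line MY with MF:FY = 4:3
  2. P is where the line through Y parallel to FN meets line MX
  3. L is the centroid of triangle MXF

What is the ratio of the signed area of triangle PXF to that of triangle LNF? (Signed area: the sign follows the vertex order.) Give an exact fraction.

[PXF]:[LNF] = 16/13

Work in coordinates with Y = (0, 0), M = (1, 0), X = (0, 1), N = (1, 5).
1. F lies on line MY with MF:FY = 4:3 ⇒ F = (3/7, 0)
2. P is where the line through Y parallel to FN meets line MX ⇒ P = (4/39, 35/39)
3. L is the centroid of triangle MXF ⇒ L = (10/21, 1/3)
2·[PXF] = 16/273, 2·[LNF] = 1/21
[PXF]:[LNF] = 16/273:1/21 = 16/13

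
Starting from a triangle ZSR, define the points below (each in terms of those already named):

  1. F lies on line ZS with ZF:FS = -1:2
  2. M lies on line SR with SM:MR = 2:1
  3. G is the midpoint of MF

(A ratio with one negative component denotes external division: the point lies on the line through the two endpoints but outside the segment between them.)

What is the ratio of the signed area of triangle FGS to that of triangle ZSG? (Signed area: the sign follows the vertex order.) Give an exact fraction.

[FGS]:[ZSG] = -2

Set Z = (0, 0), S = (1, 0), R = (0, 1); any affine frame gives the same invariant.
1. F lies on line ZS with ZF:FS = -1:2 ⇒ F = (-1, 0)
2. M lies on line SR with SM:MR = 2:1 ⇒ M = (1/3, 2/3)
3. G is the midpoint of MF ⇒ G = (-1/3, 1/3)
2·[FGS] = -2/3, 2·[ZSG] = 1/3
[FGS]:[ZSG] = -2/3:1/3 = -2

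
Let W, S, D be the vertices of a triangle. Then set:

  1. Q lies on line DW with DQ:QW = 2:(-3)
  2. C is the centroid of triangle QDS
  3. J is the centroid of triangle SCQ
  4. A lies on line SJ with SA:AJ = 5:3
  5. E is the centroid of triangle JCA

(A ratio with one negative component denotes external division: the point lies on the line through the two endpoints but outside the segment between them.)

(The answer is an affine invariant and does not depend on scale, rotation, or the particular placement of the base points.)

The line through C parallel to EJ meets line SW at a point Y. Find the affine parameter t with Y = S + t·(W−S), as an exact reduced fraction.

t = 22/47

Set W = (0, 0), S = (1, 0), D = (0, 1); any affine frame gives the same invariant.
1. Q lies on line DW with DQ:QW = 2:(-3) ⇒ Q = (0, 3)
2. C is the centroid of triangle QDS ⇒ C = (1/3, 4/3)
3. J is the centroid of triangle SCQ ⇒ J = (4/9, 13/9)
4. A lies on line SJ with SA:AJ = 5:3 ⇒ A = (47/72, 65/72)
5. E is the centroid of triangle JCA ⇒ E = (103/216, 265/216)
through C parallel to EJ: direction (-7/216, 47/216); meets SW at Y = (25/47, 0)
Y = S + t·(W−S) with t = 22/47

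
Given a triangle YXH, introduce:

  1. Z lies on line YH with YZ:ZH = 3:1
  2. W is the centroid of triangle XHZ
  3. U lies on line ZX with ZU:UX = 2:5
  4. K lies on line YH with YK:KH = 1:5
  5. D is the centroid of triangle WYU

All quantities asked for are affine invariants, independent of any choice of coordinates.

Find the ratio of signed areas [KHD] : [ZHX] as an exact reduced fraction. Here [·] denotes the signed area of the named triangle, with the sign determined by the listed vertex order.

[KHD]:[ZHX] = 130/189

Choose coordinates Y = (0, 0), X = (1, 0), H = (0, 1).
1. Z lies on line YH with YZ:ZH = 3:1 ⇒ Z = (0, 3/4)
2. W is the centroid of triangle XHZ ⇒ W = (1/3, 7/12)
3. U lies on line ZX with ZU:UX = 2:5 ⇒ U = (2/7, 15/28)
4. K lies on line YH with YK:KH = 1:5 ⇒ K = (0, 1/6)
5. D is the centroid of triangle WYU ⇒ D = (13/63, 47/126)
2·[KHD] = -65/378, 2·[ZHX] = -1/4
[KHD]:[ZHX] = -65/378:-1/4 = 130/189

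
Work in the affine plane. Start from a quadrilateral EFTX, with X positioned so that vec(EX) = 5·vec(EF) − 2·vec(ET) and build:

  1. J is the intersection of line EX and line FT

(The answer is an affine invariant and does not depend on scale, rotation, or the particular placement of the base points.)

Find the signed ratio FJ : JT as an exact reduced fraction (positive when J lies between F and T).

Assign E = (0, 0), F = (1, 0), T = (0, 1), X = (5, -2) — the answer is frame-independent, so this choice is without loss of generality.
1. J is the intersection of line EX and line FT ⇒ J = (5/3, -2/3)
J = F + t·(T−F) with t = -2/3, so FJ:JT = t:(1−t) = -2/3:5/3

FJ:JT = -2/5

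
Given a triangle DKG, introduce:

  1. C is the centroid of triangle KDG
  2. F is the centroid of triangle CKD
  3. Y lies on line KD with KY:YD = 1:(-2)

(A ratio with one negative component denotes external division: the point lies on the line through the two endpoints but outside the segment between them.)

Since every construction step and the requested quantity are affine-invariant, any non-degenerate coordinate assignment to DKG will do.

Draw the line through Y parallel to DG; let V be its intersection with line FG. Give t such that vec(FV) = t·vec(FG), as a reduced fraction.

Assign D = (0, 0), K = (1, 0), G = (0, 1) — the answer is frame-independent, so this choice is without loss of generality.
1. C is the centroid of triangle KDG ⇒ C = (1/3, 1/3)
2. F is the centroid of triangle CKD ⇒ F = (4/9, 1/9)
3. Y lies on line KD with KY:YD = 1:(-2) ⇒ Y = (2, 0)
through Y parallel to DG: direction (0, 1); meets FG at V = (2, -3)
V = F + t·(G−F) with t = -7/2

t = -7/2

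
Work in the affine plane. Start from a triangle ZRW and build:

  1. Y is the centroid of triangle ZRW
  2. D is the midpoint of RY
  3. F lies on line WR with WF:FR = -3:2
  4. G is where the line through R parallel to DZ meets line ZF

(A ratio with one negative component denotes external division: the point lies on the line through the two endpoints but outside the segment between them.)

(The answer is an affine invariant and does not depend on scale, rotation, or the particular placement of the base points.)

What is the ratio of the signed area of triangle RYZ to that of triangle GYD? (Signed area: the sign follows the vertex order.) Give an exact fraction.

[RYZ]:[GYD] = -11/6

Work in coordinates with Z = (0, 0), R = (1, 0), W = (0, 1).
1. Y is the centroid of triangle ZRW ⇒ Y = (1/3, 1/3)
2. D is the midpoint of RY ⇒ D = (2/3, 1/6)
3. F lies on line WR with WF:FR = -3:2 ⇒ F = (3, -2)
4. G is where the line through R parallel to DZ meets line ZF ⇒ G = (3/11, -2/11)
2·[RYZ] = 1/3, 2·[GYD] = -2/11
[RYZ]:[GYD] = 1/3:-2/11 = -11/6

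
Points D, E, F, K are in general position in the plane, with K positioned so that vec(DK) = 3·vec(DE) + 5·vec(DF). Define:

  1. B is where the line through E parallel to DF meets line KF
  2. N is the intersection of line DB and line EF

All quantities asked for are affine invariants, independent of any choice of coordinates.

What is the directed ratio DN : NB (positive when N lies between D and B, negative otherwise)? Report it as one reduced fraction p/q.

DN:NB = 3/7

Choose coordinates D = (0, 0), E = (1, 0), F = (0, 1), K = (3, 5).
1. B is where the line through E parallel to DF meets line KF ⇒ B = (1, 7/3)
2. N is the intersection of line DB and line EF ⇒ N = (3/10, 7/10)
N = D + t·(B−D) with t = 3/10, so DN:NB = t:(1−t) = 3/10:7/10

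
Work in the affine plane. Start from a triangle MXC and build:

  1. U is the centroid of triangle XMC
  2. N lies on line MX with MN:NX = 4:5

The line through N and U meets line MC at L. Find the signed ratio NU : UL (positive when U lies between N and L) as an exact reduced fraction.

Set M = (0, 0), X = (1, 0), C = (0, 1); any affine frame gives the same invariant.
1. U is the centroid of triangle XMC ⇒ U = (1/3, 1/3)
2. N lies on line MX with MN:NX = 4:5 ⇒ N = (4/9, 0)
line NU meets MC at L = (0, 4/3)
U = N + t·(L−N) with t = 1/4, so NU:UL = 1/4:3/4

NU:UL = 1/3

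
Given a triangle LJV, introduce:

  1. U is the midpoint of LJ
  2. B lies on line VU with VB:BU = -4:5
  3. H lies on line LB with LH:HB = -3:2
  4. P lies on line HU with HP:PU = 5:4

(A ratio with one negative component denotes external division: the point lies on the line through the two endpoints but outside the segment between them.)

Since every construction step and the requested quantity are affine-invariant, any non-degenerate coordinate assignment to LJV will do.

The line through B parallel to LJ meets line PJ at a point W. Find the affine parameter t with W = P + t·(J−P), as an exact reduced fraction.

Choose coordinates L = (0, 0), J = (1, 0), V = (0, 1).
1. U is the midpoint of LJ ⇒ U = (1/2, 0)
2. B lies on line VU with VB:BU = -4:5 ⇒ B = (-2, 5)
3. H lies on line LB with LH:HB = -3:2 ⇒ H = (-6, 15)
4. P lies on line HU with HP:PU = 5:4 ⇒ P = (-43/18, 20/3)
through B parallel to LJ: direction (1, 0); meets PJ at W = (-37/24, 5)
W = P + t·(J−P) with t = 1/4

t = 1/4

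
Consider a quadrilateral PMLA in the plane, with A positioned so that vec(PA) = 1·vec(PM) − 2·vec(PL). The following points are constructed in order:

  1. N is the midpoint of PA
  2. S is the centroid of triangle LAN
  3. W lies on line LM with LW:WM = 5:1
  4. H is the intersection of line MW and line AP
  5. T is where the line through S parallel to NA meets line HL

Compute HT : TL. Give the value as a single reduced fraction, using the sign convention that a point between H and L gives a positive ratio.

Set P = (0, 0), M = (1, 0), L = (0, 1), A = (1, -2); any affine frame gives the same invariant.
1. N is the midpoint of PA ⇒ N = (1/2, -1)
2. S is the centroid of triangle LAN ⇒ S = (1/2, -2/3)
3. W lies on line LM with LW:WM = 5:1 ⇒ W = (5/6, 1/6)
4. H is the intersection of line MW and line AP ⇒ H = (-1, 2)
5. T is where the line through S parallel to NA meets line HL ⇒ T = (-2/3, 5/3)
T = H + t·(L−H) with t = 1/3, so HT:TL = t:(1−t) = 1/3:2/3

HT:TL = 1/2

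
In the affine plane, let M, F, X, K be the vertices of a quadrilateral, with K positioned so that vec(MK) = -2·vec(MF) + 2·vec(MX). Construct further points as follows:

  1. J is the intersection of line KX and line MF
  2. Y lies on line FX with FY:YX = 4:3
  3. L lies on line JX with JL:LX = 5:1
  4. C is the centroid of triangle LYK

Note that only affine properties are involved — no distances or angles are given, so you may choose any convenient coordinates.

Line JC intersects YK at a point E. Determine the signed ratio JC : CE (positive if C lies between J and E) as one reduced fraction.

JC:CE = 29/7

Work in coordinates with M = (0, 0), F = (1, 0), X = (0, 1), K = (-2, 2).
1. J is the intersection of line KX and line MF ⇒ J = (2, 0)
2. Y lies on line FX with FY:YX = 4:3 ⇒ Y = (3/7, 4/7)
3. L lies on line JX with JL:LX = 5:1 ⇒ L = (1/3, 5/6)
4. C is the centroid of triangle LYK ⇒ C = (-26/63, 143/126)
line JC meets YK at E = (-202/203, 286/203)
C = J + t·(E−J) with t = 29/36, so JC:CE = 29/36:7/36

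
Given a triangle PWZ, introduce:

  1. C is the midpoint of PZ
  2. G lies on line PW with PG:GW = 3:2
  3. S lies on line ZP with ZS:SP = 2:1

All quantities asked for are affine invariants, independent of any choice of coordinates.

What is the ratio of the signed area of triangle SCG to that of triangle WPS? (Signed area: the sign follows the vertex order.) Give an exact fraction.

[SCG]:[WPS] = 3/10

Set P = (0, 0), W = (1, 0), Z = (0, 1); any affine frame gives the same invariant.
1. C is the midpoint of PZ ⇒ C = (0, 1/2)
2. G lies on line PW with PG:GW = 3:2 ⇒ G = (3/5, 0)
3. S lies on line ZP with ZS:SP = 2:1 ⇒ S = (0, 1/3)
2·[SCG] = -1/10, 2·[WPS] = -1/3
[SCG]:[WPS] = -1/10:-1/3 = 3/10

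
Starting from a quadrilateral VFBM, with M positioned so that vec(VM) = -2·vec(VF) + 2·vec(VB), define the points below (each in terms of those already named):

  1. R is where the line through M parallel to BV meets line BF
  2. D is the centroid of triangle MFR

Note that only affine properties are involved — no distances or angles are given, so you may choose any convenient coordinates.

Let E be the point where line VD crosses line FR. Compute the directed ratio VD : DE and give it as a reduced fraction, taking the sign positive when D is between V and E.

Assign V = (0, 0), F = (1, 0), B = (0, 1), M = (-2, 2) — the answer is frame-independent, so this choice is without loss of generality.
1. R is where the line through M parallel to BV meets line BF ⇒ R = (-2, 3)
2. D is the centroid of triangle MFR ⇒ D = (-1, 5/3)
line VD meets FR at E = (-3/2, 5/2)
D = V + t·(E−V) with t = 2/3, so VD:DE = 2/3:1/3

VD:DE = 2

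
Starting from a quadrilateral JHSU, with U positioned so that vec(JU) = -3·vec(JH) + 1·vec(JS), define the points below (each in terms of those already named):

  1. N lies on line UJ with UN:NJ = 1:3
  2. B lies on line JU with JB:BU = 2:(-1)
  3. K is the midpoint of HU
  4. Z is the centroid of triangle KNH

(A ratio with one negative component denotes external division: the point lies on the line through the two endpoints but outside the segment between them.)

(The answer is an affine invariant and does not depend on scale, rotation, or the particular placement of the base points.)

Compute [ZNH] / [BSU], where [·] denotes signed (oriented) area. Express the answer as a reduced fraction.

Assign J = (0, 0), H = (1, 0), S = (0, 1), U = (-3, 1) — the answer is frame-independent, so this choice is without loss of generality.
1. N lies on line UJ with UN:NJ = 1:3 ⇒ N = (-9/4, 3/4)
2. B lies on line JU with JB:BU = 2:(-1) ⇒ B = (-6, 2)
3. K is the midpoint of HU ⇒ K = (-1, 1/2)
4. Z is the centroid of triangle KNH ⇒ Z = (-3/4, 5/12)
2·[ZNH] = 1/24, 2·[BSU] = -3
[ZNH]:[BSU] = 1/24:-3 = -1/72

[ZNH]:[BSU] = -1/72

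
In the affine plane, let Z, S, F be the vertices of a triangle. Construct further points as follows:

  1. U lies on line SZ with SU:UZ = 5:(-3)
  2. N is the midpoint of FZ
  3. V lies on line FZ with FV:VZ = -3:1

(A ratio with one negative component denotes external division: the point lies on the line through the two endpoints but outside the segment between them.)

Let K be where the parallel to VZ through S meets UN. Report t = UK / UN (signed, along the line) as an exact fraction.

Work in coordinates with Z = (0, 0), S = (1, 0), F = (0, 1).
1. U lies on line SZ with SU:UZ = 5:(-3) ⇒ U = (-3/2, 0)
2. N is the midpoint of FZ ⇒ N = (0, 1/2)
3. V lies on line FZ with FV:VZ = -3:1 ⇒ V = (0, -1/2)
through S parallel to VZ: direction (0, 1/2); meets UN at K = (1, 5/6)
K = U + t·(N−U) with t = 5/3

t = 5/3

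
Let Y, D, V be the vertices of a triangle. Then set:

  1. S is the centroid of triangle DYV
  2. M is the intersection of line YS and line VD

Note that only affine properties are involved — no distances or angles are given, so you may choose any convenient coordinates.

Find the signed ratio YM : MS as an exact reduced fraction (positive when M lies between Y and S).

Set Y = (0, 0), D = (1, 0), V = (0, 1); any affine frame gives the same invariant.
1. S is the centroid of triangle DYV ⇒ S = (1/3, 1/3)
2. M is the intersection of line YS and line VD ⇒ M = (1/2, 1/2)
M = Y + t·(S−Y) with t = 3/2, so YM:MS = t:(1−t) = 3/2:-1/2

YM:MS = -3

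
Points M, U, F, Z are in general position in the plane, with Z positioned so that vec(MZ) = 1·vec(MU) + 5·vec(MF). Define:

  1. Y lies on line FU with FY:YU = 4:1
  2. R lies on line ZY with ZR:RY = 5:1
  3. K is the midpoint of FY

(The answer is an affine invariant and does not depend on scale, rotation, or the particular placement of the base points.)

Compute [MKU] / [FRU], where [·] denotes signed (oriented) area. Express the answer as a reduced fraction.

[MKU]:[FRU] = 18/25

Choose coordinates M = (0, 0), U = (1, 0), F = (0, 1), Z = (1, 5).
1. Y lies on line FU with FY:YU = 4:1 ⇒ Y = (4/5, 1/5)
2. R lies on line ZY with ZR:RY = 5:1 ⇒ R = (5/6, 1)
3. K is the midpoint of FY ⇒ K = (2/5, 3/5)
2·[MKU] = -3/5, 2·[FRU] = -5/6
[MKU]:[FRU] = -3/5:-5/6 = 18/25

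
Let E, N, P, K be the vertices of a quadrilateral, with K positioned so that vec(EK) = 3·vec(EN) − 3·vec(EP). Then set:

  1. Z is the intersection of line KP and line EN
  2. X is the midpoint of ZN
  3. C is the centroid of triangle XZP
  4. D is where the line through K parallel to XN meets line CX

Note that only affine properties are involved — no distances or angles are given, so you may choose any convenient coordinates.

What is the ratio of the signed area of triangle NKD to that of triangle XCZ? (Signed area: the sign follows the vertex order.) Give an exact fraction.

Choose coordinates E = (0, 0), N = (1, 0), P = (0, 1), K = (3, -3).
1. Z is the intersection of line KP and line EN ⇒ Z = (3/4, 0)
2. X is the midpoint of ZN ⇒ X = (7/8, 0)
3. C is the centroid of triangle XZP ⇒ C = (13/24, 1/3)
4. D is where the line through K parallel to XN meets line CX ⇒ D = (31/8, -3)
2·[NKD] = 21/8, 2·[XCZ] = 1/24
[NKD]:[XCZ] = 21/8:1/24 = 63

[NKD]:[XCZ] = 63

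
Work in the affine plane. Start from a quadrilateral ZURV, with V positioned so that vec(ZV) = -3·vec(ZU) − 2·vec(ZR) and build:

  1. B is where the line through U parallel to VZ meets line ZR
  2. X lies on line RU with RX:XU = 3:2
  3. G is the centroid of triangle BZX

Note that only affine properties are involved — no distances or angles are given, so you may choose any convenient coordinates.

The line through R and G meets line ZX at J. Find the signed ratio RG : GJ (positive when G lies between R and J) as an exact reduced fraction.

RG:GJ = -11/2

Assign Z = (0, 0), U = (1, 0), R = (0, 1), V = (-3, -2) — the answer is frame-independent, so this choice is without loss of generality.
1. B is where the line through U parallel to VZ meets line ZR ⇒ B = (0, -2/3)
2. X lies on line RU with RX:XU = 3:2 ⇒ X = (3/5, 2/5)
3. G is the centroid of triangle BZX ⇒ G = (1/5, -4/45)
line RG meets ZX at J = (9/55, 6/55)
G = R + t·(J−R) with t = 11/9, so RG:GJ = 11/9:-2/9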